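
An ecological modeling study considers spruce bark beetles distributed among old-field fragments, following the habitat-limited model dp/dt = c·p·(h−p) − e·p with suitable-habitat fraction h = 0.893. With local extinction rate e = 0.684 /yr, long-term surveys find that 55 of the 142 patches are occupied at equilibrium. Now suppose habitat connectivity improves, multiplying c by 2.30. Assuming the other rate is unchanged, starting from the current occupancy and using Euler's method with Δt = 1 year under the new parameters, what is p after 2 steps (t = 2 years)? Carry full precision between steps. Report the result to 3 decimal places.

0.598

Observed p* = 55/142 = 0.38732.
Balance c(h−p*) = e gives c = e/(0.893 − 0.38732) = 0.684/0.50568 = 1.35264.
Starting from p₀ = 0.38732; update p ← p + (dp/dt)·Δt with the new parameters.
step 1: Δp = +0.34441, p = 0.73173
step 2: Δp = -0.13338, p = 0.59835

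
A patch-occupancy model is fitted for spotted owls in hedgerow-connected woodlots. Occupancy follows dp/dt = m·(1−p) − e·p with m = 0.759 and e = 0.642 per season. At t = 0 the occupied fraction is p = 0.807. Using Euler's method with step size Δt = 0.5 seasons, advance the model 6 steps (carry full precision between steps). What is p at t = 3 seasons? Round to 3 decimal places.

0.542

Update rule: p ← p + [m·(1−p) − e·p]·Δt with Δt = 0.5.
step 1: Δp = -0.18580, p = 0.62120
step 2: Δp = -0.05565, p = 0.56555
step 3: Δp = -0.01667, p = 0.54888
step 4: Δp = -0.00499, p = 0.54389
step 5: Δp = -0.00150, p = 0.54240
step 6: Δp = -0.00045, p = 0.54195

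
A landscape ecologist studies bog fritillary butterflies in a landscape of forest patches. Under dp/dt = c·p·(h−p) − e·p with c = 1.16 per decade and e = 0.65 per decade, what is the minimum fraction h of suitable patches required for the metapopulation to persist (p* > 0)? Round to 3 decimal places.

0.560

p* = h − e/c is positive only when h > e/c.
h_min = e/c = 0.65/1.16 = 0.5603.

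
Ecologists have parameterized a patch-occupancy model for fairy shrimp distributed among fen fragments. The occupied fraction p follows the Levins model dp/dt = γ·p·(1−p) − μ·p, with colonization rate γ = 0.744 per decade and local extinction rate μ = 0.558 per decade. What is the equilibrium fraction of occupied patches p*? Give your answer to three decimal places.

0.250

Setting dp/dt = 0 and dividing through by p* gives γ·(1−p*) = μ.
So p* = 1 − μ/γ = 1 − 0.558/0.744 = 1 − 0.7500 = 0.2500.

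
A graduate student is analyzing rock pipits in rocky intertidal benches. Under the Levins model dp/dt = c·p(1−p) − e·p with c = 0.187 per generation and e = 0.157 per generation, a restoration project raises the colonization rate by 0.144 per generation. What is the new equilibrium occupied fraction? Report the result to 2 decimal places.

Before: p* = 1 − 0.157/0.187 = 0.1604.
After the change, c = 0.331, e = 0.157, so p* = 1 − 0.157/0.331 = 0.5257.

0.53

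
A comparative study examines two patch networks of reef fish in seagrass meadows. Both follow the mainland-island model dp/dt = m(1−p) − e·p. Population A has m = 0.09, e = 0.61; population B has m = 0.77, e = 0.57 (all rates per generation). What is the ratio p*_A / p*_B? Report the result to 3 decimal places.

A: p*_A = m/(m+e) = 0.09/0.7000 = 0.1286.
B: p*_B = 0.77/1.3400 = 0.5746.
p*_A / p*_B = 0.1286/0.5746 = 0.2237.

0.224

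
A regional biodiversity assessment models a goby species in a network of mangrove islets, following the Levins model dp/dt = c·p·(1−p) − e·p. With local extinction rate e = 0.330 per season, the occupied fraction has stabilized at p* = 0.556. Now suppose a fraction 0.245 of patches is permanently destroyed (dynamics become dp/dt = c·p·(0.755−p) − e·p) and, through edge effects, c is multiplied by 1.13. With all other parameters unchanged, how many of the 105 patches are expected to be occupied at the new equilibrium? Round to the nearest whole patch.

38

Balance c(1−p*) = e gives c = e/(1 − 0.55600) = 0.330/0.44400 = 0.74324.
New p* = 0.755 − e/c = 0.755 − 0.33000/0.83986 = 0.36208.
Expected occupied = 105 × 0.36208 = 38.02 ≈ 38.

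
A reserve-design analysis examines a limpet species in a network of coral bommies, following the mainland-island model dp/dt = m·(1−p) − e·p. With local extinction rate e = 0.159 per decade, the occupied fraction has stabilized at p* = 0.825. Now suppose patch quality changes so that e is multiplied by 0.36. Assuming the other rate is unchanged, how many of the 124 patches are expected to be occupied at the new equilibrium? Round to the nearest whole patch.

Balance m(1−p*) = e·p* gives m = e·p*/(1−p*) = 0.159×0.82500/0.17500 = 0.74957.
New p* = m/(m+e) = 0.74957/(0.74957+0.05724) = 0.92905.
Expected occupied = 124 × 0.92905 = 115.20 ≈ 115.

115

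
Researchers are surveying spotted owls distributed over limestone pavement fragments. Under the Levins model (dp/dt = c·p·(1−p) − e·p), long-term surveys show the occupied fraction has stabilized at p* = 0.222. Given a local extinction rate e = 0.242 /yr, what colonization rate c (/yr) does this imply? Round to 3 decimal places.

0.311

At equilibrium c(1−p*) = e, so c = e/(1−p*).
c = 0.242/(1 − 0.222) = 0.242/0.7780 = 0.3111.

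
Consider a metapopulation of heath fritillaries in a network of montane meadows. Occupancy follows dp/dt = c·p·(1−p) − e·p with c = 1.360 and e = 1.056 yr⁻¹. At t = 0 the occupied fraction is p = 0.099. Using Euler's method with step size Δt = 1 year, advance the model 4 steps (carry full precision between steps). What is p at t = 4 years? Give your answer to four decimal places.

Update rule: p ← p + [c·p·(1−p) − e·p]·Δt with Δt = 1.
p: 0.09900 → 0.11577  (Δp = +0.01677)
p: 0.11577 → 0.13273  (Δp = +0.01697)
p: 0.13273 → 0.14912  (Δp = +0.01639)
p: 0.14912 → 0.16421  (Δp = +0.01509)

0.1642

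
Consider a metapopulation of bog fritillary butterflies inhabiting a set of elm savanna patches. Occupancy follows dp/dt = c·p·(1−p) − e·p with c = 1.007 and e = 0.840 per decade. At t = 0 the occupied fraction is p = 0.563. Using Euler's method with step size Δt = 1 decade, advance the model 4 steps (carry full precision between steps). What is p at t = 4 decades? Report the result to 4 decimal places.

0.2271

Update rule: p ← p + [c·p·(1−p) − e·p]·Δt with Δt = 1.
step 1: Δp = -0.22517, p = 0.33783
step 2: Δp = -0.05851, p = 0.27932
step 3: Δp = -0.03192, p = 0.24740
step 4: Δp = -0.02032, p = 0.22708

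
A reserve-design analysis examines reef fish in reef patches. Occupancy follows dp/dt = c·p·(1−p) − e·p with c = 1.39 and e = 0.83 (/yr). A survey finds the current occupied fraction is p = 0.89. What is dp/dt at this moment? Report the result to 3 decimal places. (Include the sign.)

Colonization term: c·p·(1−p) = 1.39×0.89×0.1100 = 0.13608.
Extinction term: e·p = 0.73870.
dp/dt = 0.13608 − 0.73870 = -0.60262.

-0.603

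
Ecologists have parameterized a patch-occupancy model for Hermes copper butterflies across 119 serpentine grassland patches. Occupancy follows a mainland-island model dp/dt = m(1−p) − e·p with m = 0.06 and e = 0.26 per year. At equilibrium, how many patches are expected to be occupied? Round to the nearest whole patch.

22

p* = m/(m+e) = 0.06/0.3200 = 0.1875.
Expected occupied patches = N × p* = 119 × 0.1875 = 22.31 ≈ 22.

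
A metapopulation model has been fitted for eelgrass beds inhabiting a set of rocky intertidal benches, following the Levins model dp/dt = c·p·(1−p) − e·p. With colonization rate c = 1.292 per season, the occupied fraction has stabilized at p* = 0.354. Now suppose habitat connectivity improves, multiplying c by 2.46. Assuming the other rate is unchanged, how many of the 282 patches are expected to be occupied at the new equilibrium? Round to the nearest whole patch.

Balance c(1−p*) = e gives e = 1.292×(1 − 0.35400) = 0.83463.
New p* = 1 − e/c = 1 − 0.83463/3.17832 = 0.73740.
Expected occupied = 282 × 0.73740 = 207.95 ≈ 208.

208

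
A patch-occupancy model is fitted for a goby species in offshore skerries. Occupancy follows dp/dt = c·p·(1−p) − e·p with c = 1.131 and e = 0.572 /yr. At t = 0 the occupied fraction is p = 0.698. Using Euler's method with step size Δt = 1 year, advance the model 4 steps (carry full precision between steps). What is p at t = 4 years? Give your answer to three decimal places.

0.497

Update rule: p ← p + [c·p·(1−p) − e·p]·Δt with Δt = 1.
p: 0.69800 → 0.53715  (Δp = -0.16085)
p: 0.53715 → 0.51109  (Δp = -0.02606)
p: 0.51109 → 0.50136  (Δp = -0.00973)
p: 0.50136 → 0.49733  (Δp = -0.00403)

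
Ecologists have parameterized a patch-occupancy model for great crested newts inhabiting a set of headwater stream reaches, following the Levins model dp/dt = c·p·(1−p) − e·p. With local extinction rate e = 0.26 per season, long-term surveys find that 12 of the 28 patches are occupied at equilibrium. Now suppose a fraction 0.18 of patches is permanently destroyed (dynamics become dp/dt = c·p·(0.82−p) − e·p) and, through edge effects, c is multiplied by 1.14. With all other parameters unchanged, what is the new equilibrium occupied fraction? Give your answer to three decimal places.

0.319

Observed p* = 12/28 = 0.42857.
Balance c(1−p*) = e gives c = e/(1 − 0.42857) = 0.26/0.57143 = 0.45500.
New p* = 0.82 − e/c = 0.82 − 0.26000/0.51870 = 0.31875.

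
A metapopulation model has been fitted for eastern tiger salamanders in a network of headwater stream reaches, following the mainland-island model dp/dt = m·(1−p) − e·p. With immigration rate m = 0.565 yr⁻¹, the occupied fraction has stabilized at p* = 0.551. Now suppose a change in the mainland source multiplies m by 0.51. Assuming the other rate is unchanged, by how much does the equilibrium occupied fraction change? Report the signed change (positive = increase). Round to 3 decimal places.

Balance m(1−p*) = e·p* gives e = m(1−p*)/p* = 0.565×0.44900/0.55100 = 0.46041.
New p* = m/(m+e) = 0.28815/(0.28815+0.46041) = 0.38494.
Δp* = 0.38494 − 0.55100 = -0.16606.

-0.166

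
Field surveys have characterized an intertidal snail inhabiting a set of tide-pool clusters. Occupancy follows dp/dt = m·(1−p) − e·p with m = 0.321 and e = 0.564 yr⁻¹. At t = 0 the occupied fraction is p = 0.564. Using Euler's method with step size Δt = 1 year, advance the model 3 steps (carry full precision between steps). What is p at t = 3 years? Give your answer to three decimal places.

0.363

Update rule: p ← p + [m·(1−p) − e·p]·Δt with Δt = 1.
t = 1: p = 0.56400 + (-0.17814) = 0.38586
t = 2: p = 0.38586 + (-0.02049) = 0.36537
t = 3: p = 0.36537 + (-0.00236) = 0.36302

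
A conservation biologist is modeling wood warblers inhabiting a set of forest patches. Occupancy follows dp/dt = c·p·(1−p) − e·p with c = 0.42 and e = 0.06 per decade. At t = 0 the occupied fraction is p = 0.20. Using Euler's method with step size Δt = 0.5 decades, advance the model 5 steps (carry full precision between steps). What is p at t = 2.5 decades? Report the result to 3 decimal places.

0.361

Update rule: p ← p + [c·p·(1−p) − e·p]·Δt with Δt = 0.5.
  1  |  dp/dt·Δt = +0.027600  |  p_1 = 0.227600
  2  |  dp/dt·Δt = +0.030090  |  p_2 = 0.257690
  3  |  dp/dt·Δt = +0.032439  |  p_3 = 0.290129
  4  |  dp/dt·Δt = +0.034547  |  p_4 = 0.324675
  5  |  dp/dt·Δt = +0.036305  |  p_5 = 0.360980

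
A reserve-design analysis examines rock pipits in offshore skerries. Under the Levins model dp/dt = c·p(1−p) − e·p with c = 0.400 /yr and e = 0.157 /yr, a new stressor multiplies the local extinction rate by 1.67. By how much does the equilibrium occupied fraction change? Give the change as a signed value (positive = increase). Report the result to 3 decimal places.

-0.263

Before: p* = 1 − 0.157/0.400 = 0.6075.
After the change, c = 0.4, e = 0.26219, so p* = 1 − 0.26219/0.4 = 0.3445.
Δp* = 0.3445 − 0.6075 = -0.2630.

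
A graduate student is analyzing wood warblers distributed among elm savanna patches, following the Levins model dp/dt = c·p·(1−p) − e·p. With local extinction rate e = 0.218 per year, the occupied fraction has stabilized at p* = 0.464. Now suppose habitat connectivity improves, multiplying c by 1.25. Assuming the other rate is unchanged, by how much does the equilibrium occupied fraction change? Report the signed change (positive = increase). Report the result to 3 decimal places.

0.107

Balance c(1−p*) = e gives c = e/(1 − 0.46400) = 0.218/0.53600 = 0.40672.
New p* = 1 − e/c = 1 − 0.21800/0.50840 = 0.57120.
Δp* = 0.57120 − 0.46400 = +0.10720.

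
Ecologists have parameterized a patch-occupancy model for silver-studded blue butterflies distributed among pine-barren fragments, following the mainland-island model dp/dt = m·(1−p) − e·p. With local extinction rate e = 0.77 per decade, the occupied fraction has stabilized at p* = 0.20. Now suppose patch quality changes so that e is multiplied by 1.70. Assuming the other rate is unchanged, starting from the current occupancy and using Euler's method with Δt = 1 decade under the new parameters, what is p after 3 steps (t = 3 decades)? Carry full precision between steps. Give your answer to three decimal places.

0.119

Balance m(1−p*) = e·p* gives m = e·p*/(1−p*) = 0.77×0.20000/0.80000 = 0.19250.
Starting from p₀ = 0.20000; update p ← p + (dp/dt)·Δt with the new parameters.
  1  |  dp/dt·Δt = -0.107800  |  p_1 = 0.092200
  2  |  dp/dt·Δt = +0.054062  |  p_2 = 0.146262
  3  |  dp/dt·Δt = -0.027112  |  p_3 = 0.119150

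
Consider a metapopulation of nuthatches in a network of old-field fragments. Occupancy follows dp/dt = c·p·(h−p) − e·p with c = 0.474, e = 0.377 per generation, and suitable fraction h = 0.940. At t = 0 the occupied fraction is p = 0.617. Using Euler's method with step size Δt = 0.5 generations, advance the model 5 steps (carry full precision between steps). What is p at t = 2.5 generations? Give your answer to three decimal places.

Update rule: p ← p + [c·p·(h−p) − e·p]·Δt with Δt = 0.5.
  1  |  dp/dt·Δt = -0.069073  |  p_1 = 0.547927
  2  |  dp/dt·Δt = -0.052370  |  p_2 = 0.495557
  3  |  dp/dt·Δt = -0.041214  |  p_3 = 0.454343
  4  |  dp/dt·Δt = -0.033348  |  p_4 = 0.420995
  5  |  dp/dt·Δt = -0.027573  |  p_5 = 0.393421

0.393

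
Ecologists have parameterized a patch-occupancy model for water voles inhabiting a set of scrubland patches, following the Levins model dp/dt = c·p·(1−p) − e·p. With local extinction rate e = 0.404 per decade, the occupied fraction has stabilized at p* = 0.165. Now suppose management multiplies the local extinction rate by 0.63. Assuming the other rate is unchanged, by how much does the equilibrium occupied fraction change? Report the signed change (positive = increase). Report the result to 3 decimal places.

Balance c(1−p*) = e gives c = e/(1 − 0.16500) = 0.404/0.83500 = 0.48383.
New p* = 1 − e/c = 1 − 0.25452/0.48383 = 0.47395.
Δp* = 0.47395 − 0.16500 = +0.30895.

0.309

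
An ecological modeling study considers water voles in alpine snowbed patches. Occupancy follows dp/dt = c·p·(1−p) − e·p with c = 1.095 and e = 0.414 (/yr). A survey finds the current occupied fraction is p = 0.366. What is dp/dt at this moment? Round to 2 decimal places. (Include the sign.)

0.10

Colonization term: c·p·(1−p) = 1.095×0.366×0.6340 = 0.25409.
Extinction term: e·p = 0.15152.
dp/dt = 0.25409 − 0.15152 = 0.10256.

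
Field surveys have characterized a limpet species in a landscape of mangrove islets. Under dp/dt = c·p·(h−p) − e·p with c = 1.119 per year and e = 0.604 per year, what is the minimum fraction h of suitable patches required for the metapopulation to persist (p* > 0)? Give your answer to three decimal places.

0.540

p* = h − e/c is positive only when h > e/c.
h_min = e/c = 0.604/1.119 = 0.5398.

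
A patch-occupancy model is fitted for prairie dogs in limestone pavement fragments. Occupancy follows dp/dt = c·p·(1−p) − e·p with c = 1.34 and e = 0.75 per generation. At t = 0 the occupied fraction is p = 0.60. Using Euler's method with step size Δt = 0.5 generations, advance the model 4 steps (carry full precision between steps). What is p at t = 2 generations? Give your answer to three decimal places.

0.468

Update rule: p ← p + [c·p·(1−p) − e·p]·Δt with Δt = 0.5.
step 1: Δp = -0.06420, p = 0.53580
step 2: Δp = -0.03428, p = 0.50152
step 3: Δp = -0.02057, p = 0.48095
step 4: Δp = -0.01310, p = 0.46785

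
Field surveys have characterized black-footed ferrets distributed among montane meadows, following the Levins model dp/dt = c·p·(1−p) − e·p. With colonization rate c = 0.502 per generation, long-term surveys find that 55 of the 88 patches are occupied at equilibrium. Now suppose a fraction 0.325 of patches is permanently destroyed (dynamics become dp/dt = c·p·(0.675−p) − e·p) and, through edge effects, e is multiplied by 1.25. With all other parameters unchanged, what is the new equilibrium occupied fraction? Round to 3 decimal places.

Observed p* = 55/88 = 0.62500.
Balance c(1−p*) = e gives e = 0.502×(1 − 0.62500) = 0.18825.
New p* = 0.675 − e/c = 0.675 − 0.23531/0.50200 = 0.20625.

0.206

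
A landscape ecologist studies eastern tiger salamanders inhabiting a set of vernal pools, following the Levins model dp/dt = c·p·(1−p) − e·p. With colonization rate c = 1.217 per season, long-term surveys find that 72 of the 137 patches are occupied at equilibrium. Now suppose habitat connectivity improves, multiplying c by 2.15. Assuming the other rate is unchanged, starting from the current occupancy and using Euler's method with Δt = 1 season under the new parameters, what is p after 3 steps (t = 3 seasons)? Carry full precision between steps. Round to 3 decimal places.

Observed p* = 72/137 = 0.52555.
Balance c(1−p*) = e gives e = 1.217×(1 − 0.52555) = 0.57741.
Starting from p₀ = 0.52555; update p ← p + (dp/dt)·Δt with the new parameters.
p: 0.52555 → 0.87452  (Δp = +0.34897)
p: 0.87452 → 0.65669  (Δp = -0.21783)
p: 0.65669 → 0.86741  (Δp = +0.21072)

0.867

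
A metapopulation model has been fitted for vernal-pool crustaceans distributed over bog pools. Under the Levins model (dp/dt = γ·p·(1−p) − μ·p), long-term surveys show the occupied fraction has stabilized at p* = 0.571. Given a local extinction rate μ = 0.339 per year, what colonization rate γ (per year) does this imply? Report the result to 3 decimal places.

0.790

At equilibrium γ(1−p*) = μ, so γ = μ/(1−p*).
γ = 0.339/(1 − 0.571) = 0.339/0.4290 = 0.7902.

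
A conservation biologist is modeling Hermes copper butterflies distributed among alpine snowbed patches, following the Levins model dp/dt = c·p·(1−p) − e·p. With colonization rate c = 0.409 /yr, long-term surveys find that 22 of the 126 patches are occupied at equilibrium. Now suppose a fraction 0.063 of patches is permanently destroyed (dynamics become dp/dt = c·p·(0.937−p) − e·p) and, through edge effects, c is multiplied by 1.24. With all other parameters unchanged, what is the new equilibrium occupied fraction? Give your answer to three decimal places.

Observed p* = 22/126 = 0.17460.
Balance c(1−p*) = e gives e = 0.409×(1 − 0.17460) = 0.33759.
New p* = 0.937 − e/c = 0.937 − 0.33759/0.50716 = 0.27135.

0.271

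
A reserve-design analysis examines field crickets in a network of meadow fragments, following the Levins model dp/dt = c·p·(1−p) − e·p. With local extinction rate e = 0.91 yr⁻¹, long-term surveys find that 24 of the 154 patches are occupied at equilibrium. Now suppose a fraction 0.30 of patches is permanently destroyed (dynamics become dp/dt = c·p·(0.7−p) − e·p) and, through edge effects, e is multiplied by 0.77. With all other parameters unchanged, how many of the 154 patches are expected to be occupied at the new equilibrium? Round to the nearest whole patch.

Observed p* = 24/154 = 0.15584.
Balance c(1−p*) = e gives c = e/(1 − 0.15584) = 0.91/0.84416 = 1.07799.
New p* = 0.7 − e/c = 0.7 − 0.70070/1.07799 = 0.04999.
Expected occupied = 154 × 0.04999 = 7.70 ≈ 8.

8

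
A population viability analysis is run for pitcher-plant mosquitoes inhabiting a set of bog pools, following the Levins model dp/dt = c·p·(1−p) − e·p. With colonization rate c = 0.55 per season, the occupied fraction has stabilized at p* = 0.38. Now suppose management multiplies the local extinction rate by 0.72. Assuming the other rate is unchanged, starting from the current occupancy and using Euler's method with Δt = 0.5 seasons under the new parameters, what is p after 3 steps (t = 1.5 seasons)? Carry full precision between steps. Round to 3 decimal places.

0.431

Balance c(1−p*) = e gives e = 0.55×(1 − 0.38000) = 0.34100.
Starting from p₀ = 0.38000; update p ← p + (dp/dt)·Δt with the new parameters.
  1  |  dp/dt·Δt = +0.018141  |  p_1 = 0.398141
  2  |  dp/dt·Δt = +0.017021  |  p_2 = 0.415162
  3  |  dp/dt·Δt = +0.015805  |  p_3 = 0.430968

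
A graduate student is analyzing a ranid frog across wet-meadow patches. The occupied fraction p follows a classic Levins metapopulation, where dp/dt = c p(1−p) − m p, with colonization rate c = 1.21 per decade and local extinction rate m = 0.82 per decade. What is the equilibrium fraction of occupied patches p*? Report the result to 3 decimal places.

At equilibrium, colonization balances extinction: c·p*·(1−p*) = m·p*.
So p* = 1 − m/c = 1 − 0.82/1.21 = 1 − 0.6777 = 0.3223.

0.322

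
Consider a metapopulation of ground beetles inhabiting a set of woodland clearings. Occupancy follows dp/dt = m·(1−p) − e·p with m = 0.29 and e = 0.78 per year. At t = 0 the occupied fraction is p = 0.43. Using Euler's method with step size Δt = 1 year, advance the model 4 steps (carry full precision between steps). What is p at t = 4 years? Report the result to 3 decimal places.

Update rule: p ← p + [m·(1−p) − e·p]·Δt with Δt = 1.
  1  |  dp/dt·Δt = -0.170100  |  p_1 = 0.259900
  2  |  dp/dt·Δt = +0.011907  |  p_2 = 0.271807
  3  |  dp/dt·Δt = -0.000833  |  p_3 = 0.270974
  4  |  dp/dt·Δt = +0.000058  |  p_4 = 0.271032

0.271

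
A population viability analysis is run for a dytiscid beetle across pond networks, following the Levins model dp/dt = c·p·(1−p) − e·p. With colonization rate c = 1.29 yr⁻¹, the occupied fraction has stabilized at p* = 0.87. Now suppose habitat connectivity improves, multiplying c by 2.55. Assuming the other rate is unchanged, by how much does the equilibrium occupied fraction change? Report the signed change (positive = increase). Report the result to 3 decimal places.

0.079

Balance c(1−p*) = e gives e = 1.29×(1 − 0.87000) = 0.16770.
New p* = 1 − e/c = 1 − 0.16770/3.28950 = 0.94902.
Δp* = 0.94902 − 0.87000 = +0.07902.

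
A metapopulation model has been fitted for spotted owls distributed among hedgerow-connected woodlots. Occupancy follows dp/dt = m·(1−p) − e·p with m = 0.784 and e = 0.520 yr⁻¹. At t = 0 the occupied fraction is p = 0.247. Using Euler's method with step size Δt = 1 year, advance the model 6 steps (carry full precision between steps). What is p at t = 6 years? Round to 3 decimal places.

0.601

Update rule: p ← p + [m·(1−p) − e·p]·Δt with Δt = 1.
p: 0.24700 → 0.70891  (Δp = +0.46191)
p: 0.70891 → 0.56849  (Δp = -0.14042)
p: 0.56849 → 0.61118  (Δp = +0.04269)
p: 0.61118 → 0.59820  (Δp = -0.01298)
p: 0.59820 → 0.60215  (Δp = +0.00395)
p: 0.60215 → 0.60095  (Δp = -0.00120)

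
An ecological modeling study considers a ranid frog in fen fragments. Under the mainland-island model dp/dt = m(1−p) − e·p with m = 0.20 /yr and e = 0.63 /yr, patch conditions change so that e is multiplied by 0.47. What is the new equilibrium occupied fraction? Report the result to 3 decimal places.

0.403

Before: p* = 0.20/(0.20+0.63) = 0.2410.
After: m = 0.2, e = 0.2961; p* = 0.2/0.4961 = 0.4031.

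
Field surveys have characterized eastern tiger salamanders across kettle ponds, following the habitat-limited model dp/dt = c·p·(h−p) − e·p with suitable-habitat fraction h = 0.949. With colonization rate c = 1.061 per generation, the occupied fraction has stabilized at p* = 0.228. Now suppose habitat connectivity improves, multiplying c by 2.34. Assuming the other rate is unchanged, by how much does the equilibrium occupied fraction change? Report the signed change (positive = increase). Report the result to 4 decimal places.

Balance c(h−p*) = e gives e = 1.061×(0.949 − 0.22800) = 0.76498.
New p* = 0.949 − e/c = 0.949 − 0.76498/2.48274 = 0.64088.
Δp* = 0.64088 − 0.22800 = +0.41288.

0.4129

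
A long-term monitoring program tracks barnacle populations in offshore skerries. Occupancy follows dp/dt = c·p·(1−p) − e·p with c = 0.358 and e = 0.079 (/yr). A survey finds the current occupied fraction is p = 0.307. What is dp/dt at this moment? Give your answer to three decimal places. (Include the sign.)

0.052

Colonization term: c·p·(1−p) = 0.358×0.307×0.6930 = 0.07616.
Extinction term: e·p = 0.02425.
dp/dt = 0.07616 − 0.02425 = 0.05191.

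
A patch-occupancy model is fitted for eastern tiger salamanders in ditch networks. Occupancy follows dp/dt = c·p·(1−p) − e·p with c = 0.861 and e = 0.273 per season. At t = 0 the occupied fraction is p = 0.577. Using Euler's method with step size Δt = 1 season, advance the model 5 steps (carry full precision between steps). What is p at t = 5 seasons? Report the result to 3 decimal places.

0.681

Update rule: p ← p + [c·p·(1−p) − e·p]·Δt with Δt = 1.
p: 0.57700 → 0.62962  (Δp = +0.05262)
p: 0.62962 → 0.65852  (Δp = +0.02890)
p: 0.65852 → 0.67236  (Δp = +0.01384)
p: 0.67236 → 0.67848  (Δp = +0.00612)
p: 0.67848 → 0.68108  (Δp = +0.00260)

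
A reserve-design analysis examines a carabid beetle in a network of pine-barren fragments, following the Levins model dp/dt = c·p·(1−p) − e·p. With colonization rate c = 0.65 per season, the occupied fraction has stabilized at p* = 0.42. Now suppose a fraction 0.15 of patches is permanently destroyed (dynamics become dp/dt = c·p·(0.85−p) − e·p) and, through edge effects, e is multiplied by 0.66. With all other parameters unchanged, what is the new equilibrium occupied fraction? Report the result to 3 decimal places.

0.467

Balance c(1−p*) = e gives e = 0.65×(1 − 0.42000) = 0.37700.
New p* = 0.85 − e/c = 0.85 − 0.24882/0.65000 = 0.46720.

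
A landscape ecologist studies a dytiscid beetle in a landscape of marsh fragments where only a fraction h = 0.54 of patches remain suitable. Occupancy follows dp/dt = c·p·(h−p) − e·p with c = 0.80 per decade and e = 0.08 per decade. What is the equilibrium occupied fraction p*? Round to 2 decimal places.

0.44

Setting dp/dt = 0 and dividing by p* gives c·(h−p*) = e.
So p* = h − e/c = 0.54 − 0.08/0.80 = 0.54 − 0.1000 = 0.4400.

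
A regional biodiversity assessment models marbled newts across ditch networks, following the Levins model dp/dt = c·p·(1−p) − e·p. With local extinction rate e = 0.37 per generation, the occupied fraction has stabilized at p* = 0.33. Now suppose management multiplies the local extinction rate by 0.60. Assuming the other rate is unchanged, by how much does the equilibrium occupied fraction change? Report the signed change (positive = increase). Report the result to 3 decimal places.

0.268

Balance c(1−p*) = e gives c = e/(1 − 0.33000) = 0.37/0.67000 = 0.55224.
New p* = 1 − e/c = 1 − 0.22200/0.55224 = 0.59800.
Δp* = 0.59800 − 0.33000 = +0.26800.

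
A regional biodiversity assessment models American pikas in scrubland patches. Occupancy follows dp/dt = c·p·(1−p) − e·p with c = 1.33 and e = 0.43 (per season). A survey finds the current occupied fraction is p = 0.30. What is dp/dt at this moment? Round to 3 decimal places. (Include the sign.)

Colonization term: c·p·(1−p) = 1.33×0.30×0.7000 = 0.27930.
Extinction term: e·p = 0.12900.
dp/dt = 0.27930 − 0.12900 = 0.15030.

0.150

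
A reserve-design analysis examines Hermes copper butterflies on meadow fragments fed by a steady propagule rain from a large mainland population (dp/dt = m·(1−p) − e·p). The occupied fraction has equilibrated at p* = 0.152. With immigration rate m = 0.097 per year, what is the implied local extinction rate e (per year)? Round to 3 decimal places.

At equilibrium m(1−p*) = e·p*, so e = m(1−p*)/p*.
e = 0.097 × 0.8480 / 0.152 = 0.5412.

0.541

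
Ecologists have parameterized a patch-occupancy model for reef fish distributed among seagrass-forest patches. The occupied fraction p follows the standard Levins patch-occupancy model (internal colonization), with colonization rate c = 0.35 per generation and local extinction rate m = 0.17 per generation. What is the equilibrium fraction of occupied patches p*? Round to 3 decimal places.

Setting dp/dt = 0 and dividing through by p* gives c·(1−p*) = m.
So p* = 1 − m/c = 1 − 0.17/0.35 = 1 − 0.4857 = 0.5143.

0.514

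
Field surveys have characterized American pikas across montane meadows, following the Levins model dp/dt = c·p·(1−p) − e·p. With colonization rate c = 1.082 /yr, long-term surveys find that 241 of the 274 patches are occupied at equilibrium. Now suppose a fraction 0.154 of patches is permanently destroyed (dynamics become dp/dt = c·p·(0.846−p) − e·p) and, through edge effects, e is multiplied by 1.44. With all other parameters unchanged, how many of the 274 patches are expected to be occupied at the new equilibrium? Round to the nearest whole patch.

184

Observed p* = 241/274 = 0.87956.
Balance c(1−p*) = e gives e = 1.082×(1 − 0.87956) = 0.13032.
New p* = 0.846 − e/c = 0.846 − 0.18766/1.08200 = 0.67256.
Expected occupied = 274 × 0.67256 = 184.28 ≈ 184.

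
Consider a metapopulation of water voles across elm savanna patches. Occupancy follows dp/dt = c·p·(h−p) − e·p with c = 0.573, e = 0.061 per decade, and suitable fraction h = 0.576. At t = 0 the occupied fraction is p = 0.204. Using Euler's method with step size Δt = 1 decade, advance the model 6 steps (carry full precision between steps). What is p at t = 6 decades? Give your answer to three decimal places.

Update rule: p ← p + [c·p·(h−p) − e·p]·Δt with Δt = 1.
  1  |  dp/dt·Δt = +0.031040  |  p_1 = 0.235040
  2  |  dp/dt·Δt = +0.031582  |  p_2 = 0.266622
  3  |  dp/dt·Δt = +0.031001  |  p_3 = 0.297623
  4  |  dp/dt·Δt = +0.029319  |  p_4 = 0.326942
  5  |  dp/dt·Δt = +0.026714  |  p_5 = 0.353657
  6  |  dp/dt·Δt = +0.023484  |  p_6 = 0.377140

0.377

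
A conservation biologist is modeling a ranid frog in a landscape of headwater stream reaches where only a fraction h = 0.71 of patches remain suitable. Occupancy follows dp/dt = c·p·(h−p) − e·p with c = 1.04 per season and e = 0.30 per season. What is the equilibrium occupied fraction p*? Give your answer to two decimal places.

Setting dp/dt = 0 and dividing by p* gives c·(h−p*) = e.
So p* = h − e/c = 0.71 − 0.30/1.04 = 0.71 − 0.2885 = 0.4215.

0.42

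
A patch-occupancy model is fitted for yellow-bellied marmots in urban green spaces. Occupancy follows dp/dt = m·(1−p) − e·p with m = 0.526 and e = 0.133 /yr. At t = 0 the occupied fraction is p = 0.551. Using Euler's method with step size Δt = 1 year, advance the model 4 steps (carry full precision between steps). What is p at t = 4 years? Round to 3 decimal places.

0.795

Update rule: p ← p + [m·(1−p) − e·p]·Δt with Δt = 1.
step 1: Δp = +0.16289, p = 0.71389
step 2: Δp = +0.05555, p = 0.76944
step 3: Δp = +0.01894, p = 0.78838
step 4: Δp = +0.00646, p = 0.79484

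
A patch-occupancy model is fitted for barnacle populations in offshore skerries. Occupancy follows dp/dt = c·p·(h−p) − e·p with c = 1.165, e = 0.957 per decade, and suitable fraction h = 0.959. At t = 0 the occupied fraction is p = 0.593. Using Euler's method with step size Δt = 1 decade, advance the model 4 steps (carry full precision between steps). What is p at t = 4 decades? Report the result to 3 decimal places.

Update rule: p ← p + [c·p·(h−p) − e·p]·Δt with Δt = 1.
  1  |  dp/dt·Δt = -0.314652  |  p_1 = 0.278348
  2  |  dp/dt·Δt = -0.045660  |  p_2 = 0.232688
  3  |  dp/dt·Δt = -0.025793  |  p_3 = 0.206895
  4  |  dp/dt·Δt = -0.016717  |  p_4 = 0.190179

0.190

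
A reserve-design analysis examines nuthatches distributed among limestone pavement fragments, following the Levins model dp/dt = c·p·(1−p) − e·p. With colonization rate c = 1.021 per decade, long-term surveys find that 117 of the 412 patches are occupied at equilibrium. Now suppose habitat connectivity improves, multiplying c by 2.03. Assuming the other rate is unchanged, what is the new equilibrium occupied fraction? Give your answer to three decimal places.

0.647

Observed p* = 117/412 = 0.28398.
Balance c(1−p*) = e gives e = 1.021×(1 − 0.28398) = 0.73106.
New p* = 1 − e/c = 1 − 0.73106/2.07263 = 0.64728.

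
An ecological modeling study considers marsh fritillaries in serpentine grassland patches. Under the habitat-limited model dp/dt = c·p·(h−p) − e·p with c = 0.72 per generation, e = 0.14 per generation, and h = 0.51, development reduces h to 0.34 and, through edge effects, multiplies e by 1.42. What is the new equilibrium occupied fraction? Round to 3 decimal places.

Before: p* = h − e/c = 0.51 − 0.14/0.72 = 0.51 − 0.1944 = 0.3156.
After: c = 0.72, e = 0.1988, h = 0.34; p* = 0.34 − 0.1988/0.72 = 0.0639.

0.064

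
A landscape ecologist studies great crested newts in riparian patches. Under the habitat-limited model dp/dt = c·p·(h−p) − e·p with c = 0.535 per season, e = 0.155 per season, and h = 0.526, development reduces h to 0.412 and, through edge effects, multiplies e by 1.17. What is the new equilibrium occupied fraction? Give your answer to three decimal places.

Before: p* = h − e/c = 0.526 − 0.155/0.535 = 0.526 − 0.2897 = 0.2363.
After: c = 0.535, e = 0.18135, h = 0.412; p* = 0.412 − 0.18135/0.535 = 0.0730.

0.073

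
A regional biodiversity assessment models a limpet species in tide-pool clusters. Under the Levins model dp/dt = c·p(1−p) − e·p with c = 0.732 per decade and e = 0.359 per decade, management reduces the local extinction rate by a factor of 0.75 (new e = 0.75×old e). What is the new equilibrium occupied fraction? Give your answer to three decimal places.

0.632

Before: p* = 1 − 0.359/0.732 = 0.5096.
After the change, c = 0.732, e = 0.26925, so p* = 1 − 0.26925/0.732 = 0.6322.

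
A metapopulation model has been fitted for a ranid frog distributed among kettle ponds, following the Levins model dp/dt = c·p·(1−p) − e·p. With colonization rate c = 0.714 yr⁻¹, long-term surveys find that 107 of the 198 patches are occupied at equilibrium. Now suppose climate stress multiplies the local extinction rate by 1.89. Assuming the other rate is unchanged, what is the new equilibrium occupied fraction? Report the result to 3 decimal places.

0.131

Observed p* = 107/198 = 0.54040.
Balance c(1−p*) = e gives e = 0.714×(1 − 0.54040) = 0.32815.
New p* = 1 − e/c = 1 − 0.62020/0.71400 = 0.13137.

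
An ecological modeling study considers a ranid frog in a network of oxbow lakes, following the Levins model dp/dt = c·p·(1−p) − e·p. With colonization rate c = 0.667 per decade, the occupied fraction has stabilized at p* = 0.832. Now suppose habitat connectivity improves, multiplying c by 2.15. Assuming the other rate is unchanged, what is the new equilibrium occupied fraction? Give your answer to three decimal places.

Balance c(1−p*) = e gives e = 0.667×(1 − 0.83200) = 0.11206.
New p* = 1 − e/c = 1 − 0.11206/1.43405 = 0.92186.

0.922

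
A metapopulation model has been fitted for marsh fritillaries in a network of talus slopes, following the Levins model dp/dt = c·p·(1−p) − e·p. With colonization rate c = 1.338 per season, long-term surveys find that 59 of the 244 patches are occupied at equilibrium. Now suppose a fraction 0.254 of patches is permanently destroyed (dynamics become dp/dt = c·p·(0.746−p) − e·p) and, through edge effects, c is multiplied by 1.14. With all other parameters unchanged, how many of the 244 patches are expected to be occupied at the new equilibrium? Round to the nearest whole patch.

Observed p* = 59/244 = 0.24180.
Balance c(1−p*) = e gives e = 1.338×(1 − 0.24180) = 1.01447.
New p* = 0.746 − e/c = 0.746 − 1.01447/1.52532 = 0.08091.
Expected occupied = 244 × 0.08091 = 19.74 ≈ 20.

20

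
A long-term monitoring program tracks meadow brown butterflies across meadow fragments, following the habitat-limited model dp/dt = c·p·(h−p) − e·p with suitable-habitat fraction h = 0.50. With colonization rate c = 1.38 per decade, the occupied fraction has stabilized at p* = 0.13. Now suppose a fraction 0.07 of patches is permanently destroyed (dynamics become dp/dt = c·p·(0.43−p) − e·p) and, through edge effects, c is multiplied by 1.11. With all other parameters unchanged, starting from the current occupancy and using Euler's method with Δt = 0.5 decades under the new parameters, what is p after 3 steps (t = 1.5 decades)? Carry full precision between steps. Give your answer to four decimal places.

Balance c(h−p*) = e gives e = 1.38×(0.5 − 0.13000) = 0.51060.
Starting from p₀ = 0.13000; update p ← p + (dp/dt)·Δt with the new parameters.
  1  |  dp/dt·Δt = -0.003319  |  p_1 = 0.126681
  2  |  dp/dt·Δt = -0.002912  |  p_2 = 0.123769
  3  |  dp/dt·Δt = -0.002569  |  p_3 = 0.121200

0.1212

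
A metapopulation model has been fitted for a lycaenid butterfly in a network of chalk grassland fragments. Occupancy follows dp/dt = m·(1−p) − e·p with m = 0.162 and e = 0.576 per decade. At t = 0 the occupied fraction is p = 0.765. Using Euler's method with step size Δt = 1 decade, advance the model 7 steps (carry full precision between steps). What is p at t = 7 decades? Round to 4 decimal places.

Update rule: p ← p + [m·(1−p) − e·p]·Δt with Δt = 1.
  1  |  dp/dt·Δt = -0.402570  |  p_1 = 0.362430
  2  |  dp/dt·Δt = -0.105473  |  p_2 = 0.256957
  3  |  dp/dt·Δt = -0.027634  |  p_3 = 0.229323
  4  |  dp/dt·Δt = -0.007240  |  p_4 = 0.222083
  5  |  dp/dt·Δt = -0.001897  |  p_5 = 0.220186
  6  |  dp/dt·Δt = -0.000497  |  p_6 = 0.219689
  7  |  dp/dt·Δt = -0.000130  |  p_7 = 0.219558

0.2196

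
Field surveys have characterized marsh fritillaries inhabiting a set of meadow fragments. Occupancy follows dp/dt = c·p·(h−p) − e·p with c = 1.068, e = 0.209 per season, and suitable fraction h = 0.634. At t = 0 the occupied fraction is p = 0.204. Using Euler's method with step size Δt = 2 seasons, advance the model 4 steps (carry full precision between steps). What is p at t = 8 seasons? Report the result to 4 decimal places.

0.4377

Update rule: p ← p + [c·p·(h−p) − e·p]·Δt with Δt = 2.
step 1: Δp = +0.10210, p = 0.30610
step 2: Δp = +0.08644, p = 0.39254
step 3: Δp = +0.03837, p = 0.43091
step 4: Δp = +0.00680, p = 0.43772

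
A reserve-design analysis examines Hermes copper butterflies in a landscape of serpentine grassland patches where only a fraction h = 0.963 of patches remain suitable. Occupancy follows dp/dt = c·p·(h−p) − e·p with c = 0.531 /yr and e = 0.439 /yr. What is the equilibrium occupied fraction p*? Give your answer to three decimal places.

0.136

Setting dp/dt = 0 and dividing by p* gives c·(h−p*) = e.
So p* = h − e/c = 0.963 − 0.439/0.531 = 0.963 − 0.8267 = 0.1363.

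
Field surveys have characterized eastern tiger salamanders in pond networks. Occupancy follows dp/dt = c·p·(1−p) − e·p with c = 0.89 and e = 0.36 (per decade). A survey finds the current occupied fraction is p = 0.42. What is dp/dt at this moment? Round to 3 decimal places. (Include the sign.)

0.066

Colonization term: c·p·(1−p) = 0.89×0.42×0.5800 = 0.21680.
Extinction term: e·p = 0.15120.
dp/dt = 0.21680 − 0.15120 = 0.06560.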